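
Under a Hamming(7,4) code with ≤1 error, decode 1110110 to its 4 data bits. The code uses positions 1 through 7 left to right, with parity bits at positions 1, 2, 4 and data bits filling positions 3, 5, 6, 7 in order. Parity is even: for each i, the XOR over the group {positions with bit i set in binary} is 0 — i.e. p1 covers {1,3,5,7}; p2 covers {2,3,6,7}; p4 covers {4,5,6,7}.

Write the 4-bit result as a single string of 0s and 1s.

s1 (pos 1,3,5,7): 1⊕1⊕1⊕0 = 1
s2 (pos 2,3,6,7): 1⊕1⊕1⊕0 = 1
s4 (pos 4,5,6,7): 0⊕1⊕1⊕0 = 0
Syndrome s4…s1 = 011 → error at position 3.
Flip position 3: 1110110 → 1100110
Read data bits from positions 3,5,6,7: 0110

0110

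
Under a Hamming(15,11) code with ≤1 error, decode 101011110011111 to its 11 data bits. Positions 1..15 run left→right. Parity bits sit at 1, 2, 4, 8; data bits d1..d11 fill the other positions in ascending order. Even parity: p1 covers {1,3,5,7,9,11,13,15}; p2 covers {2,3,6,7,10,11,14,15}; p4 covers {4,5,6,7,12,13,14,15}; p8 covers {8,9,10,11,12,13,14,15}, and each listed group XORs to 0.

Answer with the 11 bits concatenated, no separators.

s1 (pos 1,3,5,7,9,11,13,15): 1⊕1⊕1⊕1⊕0⊕1⊕1⊕1 = 1
s2 (pos 2,3,6,7,10,11,14,15): 0⊕1⊕1⊕1⊕0⊕1⊕1⊕1 = 0
s4 (pos 4,5,6,7,12,13,14,15): 0⊕1⊕1⊕1⊕1⊕1⊕1⊕1 = 1
s8 (pos 8,9,10,11,12,13,14,15): 1⊕0⊕0⊕1⊕1⊕1⊕1⊕1 = 0
Syndrome s8…s1 = 0101 → error at position 5.
Flip position 5: 101011110011111 → 101001110011111
Read data bits from positions 3,5,6,7,9,10,11,12,13,14,15: 10110011111

10110011111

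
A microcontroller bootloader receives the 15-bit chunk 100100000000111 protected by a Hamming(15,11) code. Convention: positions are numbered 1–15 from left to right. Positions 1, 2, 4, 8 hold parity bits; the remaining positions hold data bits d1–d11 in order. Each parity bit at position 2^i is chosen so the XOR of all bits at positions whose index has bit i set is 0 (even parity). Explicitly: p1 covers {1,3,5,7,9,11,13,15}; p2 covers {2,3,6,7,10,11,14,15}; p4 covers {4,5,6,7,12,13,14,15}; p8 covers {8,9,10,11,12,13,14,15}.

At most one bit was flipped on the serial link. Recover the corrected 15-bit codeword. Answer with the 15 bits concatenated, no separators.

100100001000111

s1 (pos 1,3,5,7,9,11,13,15): 1⊕0⊕0⊕0⊕0⊕0⊕1⊕1 = 1
s2 (pos 2,3,6,7,10,11,14,15): 0⊕0⊕0⊕0⊕0⊕0⊕1⊕1 = 0
s4 (pos 4,5,6,7,12,13,14,15): 1⊕0⊕0⊕0⊕0⊕1⊕1⊕1 = 0
s8 (pos 8,9,10,11,12,13,14,15): 0⊕0⊕0⊕0⊕0⊕1⊕1⊕1 = 1
Syndrome s8…s1 = 1001 → error at position 9.
Flip position 9: 100100000000111 → 100100001000111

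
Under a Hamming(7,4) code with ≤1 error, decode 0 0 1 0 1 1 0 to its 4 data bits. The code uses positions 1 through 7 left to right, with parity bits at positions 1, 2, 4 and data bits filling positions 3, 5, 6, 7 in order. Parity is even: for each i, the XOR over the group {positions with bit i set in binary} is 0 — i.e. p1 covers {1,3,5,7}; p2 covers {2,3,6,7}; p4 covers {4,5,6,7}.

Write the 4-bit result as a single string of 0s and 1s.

1110

s1 (pos 1,3,5,7): 0⊕1⊕1⊕0 = 0
s2 (pos 2,3,6,7): 0⊕1⊕1⊕0 = 0
s4 (pos 4,5,6,7): 0⊕1⊕1⊕0 = 0
Syndrome s4…s1 = 000 → no error.
Read data bits from positions 3,5,6,7: 1110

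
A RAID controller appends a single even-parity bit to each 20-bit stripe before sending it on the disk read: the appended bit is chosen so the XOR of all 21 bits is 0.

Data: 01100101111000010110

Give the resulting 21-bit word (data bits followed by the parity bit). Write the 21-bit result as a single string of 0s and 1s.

XOR of the 20 data bits: 0⊕1⊕1⊕0⊕0⊕1⊕0⊕1⊕1⊕1⊕1⊕0⊕0⊕0⊕0⊕1⊕0⊕1⊕1⊕0 = 0
Parity bit = 0 (so all 21 bits XOR to 0).

011001011110000101100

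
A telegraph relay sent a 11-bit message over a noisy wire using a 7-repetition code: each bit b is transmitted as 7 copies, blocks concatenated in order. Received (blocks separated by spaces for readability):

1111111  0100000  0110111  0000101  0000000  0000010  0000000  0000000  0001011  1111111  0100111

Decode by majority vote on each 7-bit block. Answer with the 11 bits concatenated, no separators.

Block 1 (1111111): 7 ones → 1
Block 2 (0100000): 1 one → 0
Block 3 (0110111): 5 ones → 1
Block 4 (0000101): 2 ones → 0
Block 5 (0000000): 0 ones → 0
Block 6 (0000010): 1 one → 0
Block 7 (0000000): 0 ones → 0
Block 8 (0000000): 0 ones → 0
Block 9 (0001011): 3 ones → 0
Block 10 (1111111): 7 ones → 1
Block 11 (0100111): 4 ones → 1

10100000011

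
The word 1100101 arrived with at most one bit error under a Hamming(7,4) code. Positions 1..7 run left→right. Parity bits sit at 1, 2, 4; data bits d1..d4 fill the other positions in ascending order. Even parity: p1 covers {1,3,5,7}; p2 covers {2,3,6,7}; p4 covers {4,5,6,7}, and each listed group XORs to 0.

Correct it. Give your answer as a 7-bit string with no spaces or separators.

s1 (pos 1,3,5,7): 1⊕0⊕1⊕1 = 1
s2 (pos 2,3,6,7): 1⊕0⊕0⊕1 = 0
s4 (pos 4,5,6,7): 0⊕1⊕0⊕1 = 0
Syndrome s4…s1 = 001 → error at position 1.
Flip position 1: 1100101 → 0100101

0100101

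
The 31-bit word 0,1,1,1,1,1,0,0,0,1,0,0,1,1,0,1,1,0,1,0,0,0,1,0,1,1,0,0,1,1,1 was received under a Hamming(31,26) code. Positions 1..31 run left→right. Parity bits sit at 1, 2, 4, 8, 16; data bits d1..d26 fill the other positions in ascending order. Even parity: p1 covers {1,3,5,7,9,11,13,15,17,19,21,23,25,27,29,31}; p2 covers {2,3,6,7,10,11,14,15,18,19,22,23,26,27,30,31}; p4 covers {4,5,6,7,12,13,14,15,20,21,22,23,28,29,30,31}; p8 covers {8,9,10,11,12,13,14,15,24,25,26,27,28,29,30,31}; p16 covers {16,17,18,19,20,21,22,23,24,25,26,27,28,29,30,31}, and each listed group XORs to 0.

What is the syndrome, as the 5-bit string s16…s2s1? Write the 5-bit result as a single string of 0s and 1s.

10101

s1 (pos 1,3,5,7,9,11,13,15,17,19,21,23,25,27,29,31): 0⊕1⊕1⊕0⊕0⊕0⊕1⊕0⊕1⊕1⊕0⊕1⊕1⊕0⊕1⊕1 = 1
s2 (pos 2,3,6,7,10,11,14,15,18,19,22,23,26,27,30,31): 1⊕1⊕1⊕0⊕1⊕0⊕1⊕0⊕0⊕1⊕0⊕1⊕1⊕0⊕1⊕1 = 0
s4 (pos 4,5,6,7,12,13,14,15,20,21,22,23,28,29,30,31): 1⊕1⊕1⊕0⊕0⊕1⊕1⊕0⊕0⊕0⊕0⊕1⊕0⊕1⊕1⊕1 = 1
s8 (pos 8,9,10,11,12,13,14,15,24,25,26,27,28,29,30,31): 0⊕0⊕1⊕0⊕0⊕1⊕1⊕0⊕0⊕1⊕1⊕0⊕0⊕1⊕1⊕1 = 0
s16 (pos 16,17,18,19,20,21,22,23,24,25,26,27,28,29,30,31): 1⊕1⊕0⊕1⊕0⊕0⊕0⊕1⊕0⊕1⊕1⊕0⊕0⊕1⊕1⊕1 = 1
Syndrome s16…s1 = 10101 → error at position 21.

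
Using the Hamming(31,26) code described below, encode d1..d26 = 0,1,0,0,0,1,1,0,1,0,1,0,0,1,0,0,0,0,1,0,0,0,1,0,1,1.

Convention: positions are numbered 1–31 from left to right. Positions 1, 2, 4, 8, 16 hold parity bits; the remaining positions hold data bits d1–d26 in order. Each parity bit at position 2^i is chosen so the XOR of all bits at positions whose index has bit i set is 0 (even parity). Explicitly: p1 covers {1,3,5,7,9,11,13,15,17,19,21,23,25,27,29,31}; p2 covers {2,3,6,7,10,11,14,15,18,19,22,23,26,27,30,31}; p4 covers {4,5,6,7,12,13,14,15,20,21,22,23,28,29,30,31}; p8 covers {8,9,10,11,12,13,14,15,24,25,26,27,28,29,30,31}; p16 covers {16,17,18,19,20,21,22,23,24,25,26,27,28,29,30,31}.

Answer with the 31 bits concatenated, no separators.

Place data at non-parity positions: p1 p2 0 p4 1 0 0 p8 0 1 1 0 1 0 1 p16 0 0 1 0 0 0 0 1 0 0 0 1 0 1 1
p1 (pos 1,3,5,7,9,11,13,15,17,19,21,23,25,27,29,31): XOR of data positions = 0⊕1⊕0⊕0⊕1⊕1⊕1⊕0⊕1⊕0⊕0⊕0⊕0⊕0⊕1 = 0
p2 (pos 2,3,6,7,10,11,14,15,18,19,22,23,26,27,30,31): XOR of data positions = 0⊕0⊕0⊕1⊕1⊕0⊕1⊕0⊕1⊕0⊕0⊕0⊕0⊕1⊕1 = 0
p4 (pos 4,5,6,7,12,13,14,15,20,21,22,23,28,29,30,31): XOR of data positions = 1⊕0⊕0⊕0⊕1⊕0⊕1⊕0⊕0⊕0⊕0⊕1⊕0⊕1⊕1 = 0
p8 (pos 8,9,10,11,12,13,14,15,24,25,26,27,28,29,30,31): XOR of data positions = 0⊕1⊕1⊕0⊕1⊕0⊕1⊕1⊕0⊕0⊕0⊕1⊕0⊕1⊕1 = 0
p16 (pos 16,17,18,19,20,21,22,23,24,25,26,27,28,29,30,31): XOR of data positions = 0⊕0⊕1⊕0⊕0⊕0⊕0⊕1⊕0⊕0⊕0⊕1⊕0⊕1⊕1 = 1
Codeword: 0000100001101011001000010001011

0000100001101011001000010001011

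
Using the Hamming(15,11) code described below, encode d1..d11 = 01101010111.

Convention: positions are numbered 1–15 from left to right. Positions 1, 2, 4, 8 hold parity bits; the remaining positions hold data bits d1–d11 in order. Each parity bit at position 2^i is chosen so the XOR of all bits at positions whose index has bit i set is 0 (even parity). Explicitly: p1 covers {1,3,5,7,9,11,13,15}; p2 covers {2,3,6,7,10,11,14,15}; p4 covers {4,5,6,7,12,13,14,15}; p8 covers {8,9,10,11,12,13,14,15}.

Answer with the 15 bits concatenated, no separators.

Place data at non-parity positions: p1 p2 0 p4 1 1 0 p8 1 0 1 0 1 1 1
p1 (pos 1,3,5,7,9,11,13,15): XOR of data positions = 0⊕1⊕0⊕1⊕1⊕1⊕1 = 1
p2 (pos 2,3,6,7,10,11,14,15): XOR of data positions = 0⊕1⊕0⊕0⊕1⊕1⊕1 = 0
p4 (pos 4,5,6,7,12,13,14,15): XOR of data positions = 1⊕1⊕0⊕0⊕1⊕1⊕1 = 1
p8 (pos 8,9,10,11,12,13,14,15): XOR of data positions = 1⊕0⊕1⊕0⊕1⊕1⊕1 = 1
Codeword: 100111011010111

100111011010111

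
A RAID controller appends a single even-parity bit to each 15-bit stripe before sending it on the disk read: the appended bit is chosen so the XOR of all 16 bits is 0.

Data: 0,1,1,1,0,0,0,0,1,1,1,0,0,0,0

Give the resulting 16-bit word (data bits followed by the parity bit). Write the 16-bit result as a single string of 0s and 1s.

0111000011100000

XOR of the 15 data bits: 0⊕1⊕1⊕1⊕0⊕0⊕0⊕0⊕1⊕1⊕1⊕0⊕0⊕0⊕0 = 0
Parity bit = 0 (so all 16 bits XOR to 0).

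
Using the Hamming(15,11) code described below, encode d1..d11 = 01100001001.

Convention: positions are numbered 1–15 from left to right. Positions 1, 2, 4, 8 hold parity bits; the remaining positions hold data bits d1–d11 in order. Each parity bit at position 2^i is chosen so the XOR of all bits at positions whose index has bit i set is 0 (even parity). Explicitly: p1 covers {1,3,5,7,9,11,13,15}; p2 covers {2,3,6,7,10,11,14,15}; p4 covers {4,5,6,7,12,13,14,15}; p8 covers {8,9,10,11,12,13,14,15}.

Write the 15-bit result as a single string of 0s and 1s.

000011000001001

Place data at non-parity positions: p1 p2 0 p4 1 1 0 p8 0 0 0 1 0 0 1
p1 (pos 1,3,5,7,9,11,13,15): XOR of data positions = 0⊕1⊕0⊕0⊕0⊕0⊕1 = 0
p2 (pos 2,3,6,7,10,11,14,15): XOR of data positions = 0⊕1⊕0⊕0⊕0⊕0⊕1 = 0
p4 (pos 4,5,6,7,12,13,14,15): XOR of data positions = 1⊕1⊕0⊕1⊕0⊕0⊕1 = 0
p8 (pos 8,9,10,11,12,13,14,15): XOR of data positions = 0⊕0⊕0⊕1⊕0⊕0⊕1 = 0
Codeword: 000011000001001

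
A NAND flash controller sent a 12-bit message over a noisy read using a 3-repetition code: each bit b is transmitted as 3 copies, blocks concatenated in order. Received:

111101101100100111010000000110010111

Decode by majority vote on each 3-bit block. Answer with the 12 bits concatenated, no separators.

Block 1 (111): 3 ones → 1
Block 2 (101): 2 ones → 1
Block 3 (101): 2 ones → 1
Block 4 (100): 1 one → 0
Block 5 (100): 1 one → 0
Block 6 (111): 3 ones → 1
Block 7 (010): 1 one → 0
Block 8 (000): 0 ones → 0
Block 9 (000): 0 ones → 0
Block 10 (110): 2 ones → 1
Block 11 (010): 1 one → 0
Block 12 (111): 3 ones → 1

111001000101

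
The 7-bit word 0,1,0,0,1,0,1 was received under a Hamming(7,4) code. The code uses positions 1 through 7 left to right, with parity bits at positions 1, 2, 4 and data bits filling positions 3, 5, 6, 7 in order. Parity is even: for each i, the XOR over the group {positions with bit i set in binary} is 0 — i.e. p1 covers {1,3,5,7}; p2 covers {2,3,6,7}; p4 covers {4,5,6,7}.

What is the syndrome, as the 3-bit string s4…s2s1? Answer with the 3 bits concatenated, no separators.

s1 (pos 1,3,5,7): 0⊕0⊕1⊕1 = 0
s2 (pos 2,3,6,7): 1⊕0⊕0⊕1 = 0
s4 (pos 4,5,6,7): 0⊕1⊕0⊕1 = 0
Syndrome s4…s1 = 000 → no error.

000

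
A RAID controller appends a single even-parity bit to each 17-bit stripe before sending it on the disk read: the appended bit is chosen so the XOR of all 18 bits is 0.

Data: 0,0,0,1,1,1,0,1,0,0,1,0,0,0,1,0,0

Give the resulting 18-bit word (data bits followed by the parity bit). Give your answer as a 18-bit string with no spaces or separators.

XOR of the 17 data bits: 0⊕0⊕0⊕1⊕1⊕1⊕0⊕1⊕0⊕0⊕1⊕0⊕0⊕0⊕1⊕0⊕0 = 0
Parity bit = 0 (so all 18 bits XOR to 0).

000111010010001000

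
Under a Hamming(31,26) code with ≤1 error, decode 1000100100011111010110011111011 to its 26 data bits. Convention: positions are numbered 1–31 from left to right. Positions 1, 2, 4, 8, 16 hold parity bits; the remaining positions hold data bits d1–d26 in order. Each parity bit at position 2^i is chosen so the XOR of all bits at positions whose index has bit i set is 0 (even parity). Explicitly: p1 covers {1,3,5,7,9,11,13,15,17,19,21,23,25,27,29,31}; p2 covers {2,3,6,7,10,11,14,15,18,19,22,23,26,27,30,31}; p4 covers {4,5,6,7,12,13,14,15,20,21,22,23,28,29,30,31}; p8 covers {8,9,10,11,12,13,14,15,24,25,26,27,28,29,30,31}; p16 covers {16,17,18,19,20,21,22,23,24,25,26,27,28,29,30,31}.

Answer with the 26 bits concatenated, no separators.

01000001111000110011111011

s1 (pos 1,3,5,7,9,11,13,15,17,19,21,23,25,27,29,31): 1⊕0⊕1⊕0⊕0⊕0⊕1⊕1⊕0⊕0⊕1⊕0⊕1⊕1⊕0⊕1 = 0
s2 (pos 2,3,6,7,10,11,14,15,18,19,22,23,26,27,30,31): 0⊕0⊕0⊕0⊕0⊕0⊕1⊕1⊕1⊕0⊕0⊕0⊕1⊕1⊕1⊕1 = 1
s4 (pos 4,5,6,7,12,13,14,15,20,21,22,23,28,29,30,31): 0⊕1⊕0⊕0⊕1⊕1⊕1⊕1⊕1⊕1⊕0⊕0⊕1⊕0⊕1⊕1 = 0
s8 (pos 8,9,10,11,12,13,14,15,24,25,26,27,28,29,30,31): 1⊕0⊕0⊕0⊕1⊕1⊕1⊕1⊕1⊕1⊕1⊕1⊕1⊕0⊕1⊕1 = 0
s16 (pos 16,17,18,19,20,21,22,23,24,25,26,27,28,29,30,31): 1⊕0⊕1⊕0⊕1⊕1⊕0⊕0⊕1⊕1⊕1⊕1⊕1⊕0⊕1⊕1 = 1
Syndrome s16…s1 = 10010 → error at position 18.
Flip position 18: 1000100100011111010110011111011 → 1000100100011111000110011111011
Read data bits from positions 3,5,6,7,9,10,11,12,13,14,15,17,18,19,20,21,22,23,24,25,26,27,28,29,30,31: 01000001111000110011111011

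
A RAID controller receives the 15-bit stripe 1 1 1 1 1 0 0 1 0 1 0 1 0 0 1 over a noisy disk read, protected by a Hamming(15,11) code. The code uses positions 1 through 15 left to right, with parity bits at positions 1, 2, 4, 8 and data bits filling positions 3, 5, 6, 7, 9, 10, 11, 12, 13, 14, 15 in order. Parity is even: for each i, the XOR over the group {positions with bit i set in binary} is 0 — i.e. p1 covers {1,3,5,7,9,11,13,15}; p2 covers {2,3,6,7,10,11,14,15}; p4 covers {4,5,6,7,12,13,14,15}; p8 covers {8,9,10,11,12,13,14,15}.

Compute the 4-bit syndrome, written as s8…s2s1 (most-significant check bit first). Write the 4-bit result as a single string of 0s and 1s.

s1 (pos 1,3,5,7,9,11,13,15): 1⊕1⊕1⊕0⊕0⊕0⊕0⊕1 = 0
s2 (pos 2,3,6,7,10,11,14,15): 1⊕1⊕0⊕0⊕1⊕0⊕0⊕1 = 0
s4 (pos 4,5,6,7,12,13,14,15): 1⊕1⊕0⊕0⊕1⊕0⊕0⊕1 = 0
s8 (pos 8,9,10,11,12,13,14,15): 1⊕0⊕1⊕0⊕1⊕0⊕0⊕1 = 0
Syndrome s8…s1 = 0000 → no error.

0000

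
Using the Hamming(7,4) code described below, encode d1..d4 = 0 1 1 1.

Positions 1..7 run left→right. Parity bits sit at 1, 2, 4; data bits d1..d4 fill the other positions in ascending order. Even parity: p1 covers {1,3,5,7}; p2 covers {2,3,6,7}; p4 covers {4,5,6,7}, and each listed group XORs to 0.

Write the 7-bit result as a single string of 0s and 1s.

Place data at non-parity positions: p1 p2 0 p4 1 1 1
p1 (pos 1,3,5,7): XOR of data positions = 0⊕1⊕1 = 0
p2 (pos 2,3,6,7): XOR of data positions = 0⊕1⊕1 = 0
p4 (pos 4,5,6,7): XOR of data positions = 1⊕1⊕1 = 1
Codeword: 0001111

0001111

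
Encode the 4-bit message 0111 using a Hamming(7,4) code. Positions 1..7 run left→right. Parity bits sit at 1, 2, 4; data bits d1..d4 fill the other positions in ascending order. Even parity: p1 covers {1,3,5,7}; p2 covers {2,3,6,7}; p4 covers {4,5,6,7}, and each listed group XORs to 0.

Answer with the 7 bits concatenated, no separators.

Place data at non-parity positions: p1 p2 0 p4 1 1 1
p1 (pos 1,3,5,7): XOR of data positions = 0⊕1⊕1 = 0
p2 (pos 2,3,6,7): XOR of data positions = 0⊕1⊕1 = 0
p4 (pos 4,5,6,7): XOR of data positions = 1⊕1⊕1 = 1
Codeword: 0001111

0001111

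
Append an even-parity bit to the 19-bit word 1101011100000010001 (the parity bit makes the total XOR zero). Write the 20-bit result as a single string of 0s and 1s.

11010111000000100010

XOR of the 19 data bits: 1⊕1⊕0⊕1⊕0⊕1⊕1⊕1⊕0⊕0⊕0⊕0⊕0⊕0⊕1⊕0⊕0⊕0⊕1 = 0
Parity bit = 0 (so all 20 bits XOR to 0).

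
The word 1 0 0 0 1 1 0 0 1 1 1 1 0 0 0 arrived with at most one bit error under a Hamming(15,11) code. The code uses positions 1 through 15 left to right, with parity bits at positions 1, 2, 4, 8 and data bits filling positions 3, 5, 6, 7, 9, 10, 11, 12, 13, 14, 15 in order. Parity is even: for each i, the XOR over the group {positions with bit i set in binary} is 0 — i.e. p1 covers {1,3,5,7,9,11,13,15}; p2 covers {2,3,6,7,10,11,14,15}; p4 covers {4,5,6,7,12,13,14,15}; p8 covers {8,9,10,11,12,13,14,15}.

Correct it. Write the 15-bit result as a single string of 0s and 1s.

s1 (pos 1,3,5,7,9,11,13,15): 1⊕0⊕1⊕0⊕1⊕1⊕0⊕0 = 0
s2 (pos 2,3,6,7,10,11,14,15): 0⊕0⊕1⊕0⊕1⊕1⊕0⊕0 = 1
s4 (pos 4,5,6,7,12,13,14,15): 0⊕1⊕1⊕0⊕1⊕0⊕0⊕0 = 1
s8 (pos 8,9,10,11,12,13,14,15): 0⊕1⊕1⊕1⊕1⊕0⊕0⊕0 = 0
Syndrome s8…s1 = 0110 → error at position 6.
Flip position 6: 100011001111000 → 100010001111000

100010001111000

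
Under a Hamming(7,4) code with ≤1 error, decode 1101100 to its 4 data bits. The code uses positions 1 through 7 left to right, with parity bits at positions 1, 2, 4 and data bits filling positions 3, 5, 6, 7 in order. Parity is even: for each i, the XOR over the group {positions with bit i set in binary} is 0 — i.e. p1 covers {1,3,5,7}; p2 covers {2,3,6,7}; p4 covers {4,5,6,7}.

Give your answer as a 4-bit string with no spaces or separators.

0100

s1 (pos 1,3,5,7): 1⊕0⊕1⊕0 = 0
s2 (pos 2,3,6,7): 1⊕0⊕0⊕0 = 1
s4 (pos 4,5,6,7): 1⊕1⊕0⊕0 = 0
Syndrome s4…s1 = 010 → error at position 2.
Flip position 2: 1101100 → 1001100
Read data bits from positions 3,5,6,7: 0100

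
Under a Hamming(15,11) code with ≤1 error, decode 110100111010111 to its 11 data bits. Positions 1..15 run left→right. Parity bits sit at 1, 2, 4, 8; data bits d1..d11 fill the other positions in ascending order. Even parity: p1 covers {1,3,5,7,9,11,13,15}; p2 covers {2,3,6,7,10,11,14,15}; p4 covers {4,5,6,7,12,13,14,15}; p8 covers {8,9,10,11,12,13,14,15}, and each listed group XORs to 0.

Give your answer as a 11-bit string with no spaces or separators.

00111010111

s1 (pos 1,3,5,7,9,11,13,15): 1⊕0⊕0⊕1⊕1⊕1⊕1⊕1 = 0
s2 (pos 2,3,6,7,10,11,14,15): 1⊕0⊕0⊕1⊕0⊕1⊕1⊕1 = 1
s4 (pos 4,5,6,7,12,13,14,15): 1⊕0⊕0⊕1⊕0⊕1⊕1⊕1 = 1
s8 (pos 8,9,10,11,12,13,14,15): 1⊕1⊕0⊕1⊕0⊕1⊕1⊕1 = 0
Syndrome s8…s1 = 0110 → error at position 6.
Flip position 6: 110100111010111 → 110101111010111
Read data bits from positions 3,5,6,7,9,10,11,12,13,14,15: 00111010111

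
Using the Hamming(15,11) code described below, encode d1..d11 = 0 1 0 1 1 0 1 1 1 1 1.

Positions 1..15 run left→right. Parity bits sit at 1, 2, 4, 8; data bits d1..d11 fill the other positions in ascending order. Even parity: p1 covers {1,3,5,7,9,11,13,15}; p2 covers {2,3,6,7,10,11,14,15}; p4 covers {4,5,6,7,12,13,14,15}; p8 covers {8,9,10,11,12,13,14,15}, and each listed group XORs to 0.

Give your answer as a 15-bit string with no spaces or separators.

Place data at non-parity positions: p1 p2 0 p4 1 0 1 p8 1 0 1 1 1 1 1
p1 (pos 1,3,5,7,9,11,13,15): XOR of data positions = 0⊕1⊕1⊕1⊕1⊕1⊕1 = 0
p2 (pos 2,3,6,7,10,11,14,15): XOR of data positions = 0⊕0⊕1⊕0⊕1⊕1⊕1 = 0
p4 (pos 4,5,6,7,12,13,14,15): XOR of data positions = 1⊕0⊕1⊕1⊕1⊕1⊕1 = 0
p8 (pos 8,9,10,11,12,13,14,15): XOR of data positions = 1⊕0⊕1⊕1⊕1⊕1⊕1 = 0
Codeword: 000010101011111

000010101011111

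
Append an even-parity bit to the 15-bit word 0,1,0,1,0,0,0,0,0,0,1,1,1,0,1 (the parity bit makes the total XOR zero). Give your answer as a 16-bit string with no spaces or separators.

XOR of the 15 data bits: 0⊕1⊕0⊕1⊕0⊕0⊕0⊕0⊕0⊕0⊕1⊕1⊕1⊕0⊕1 = 0
Parity bit = 0 (so all 16 bits XOR to 0).

0101000000111010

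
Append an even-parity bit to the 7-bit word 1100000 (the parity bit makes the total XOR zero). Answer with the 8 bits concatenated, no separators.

11000000

XOR of the 7 data bits: 1⊕1⊕0⊕0⊕0⊕0⊕0 = 0
Parity bit = 0 (so all 8 bits XOR to 0).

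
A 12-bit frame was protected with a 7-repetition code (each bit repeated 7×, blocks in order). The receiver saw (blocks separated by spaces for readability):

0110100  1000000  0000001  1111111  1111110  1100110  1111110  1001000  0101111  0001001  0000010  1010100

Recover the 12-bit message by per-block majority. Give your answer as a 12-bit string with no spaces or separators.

Block 1 (0110100): 3 ones → 0
Block 2 (1000000): 1 one → 0
Block 3 (0000001): 1 one → 0
Block 4 (1111111): 7 ones → 1
Block 5 (1111110): 6 ones → 1
Block 6 (1100110): 4 ones → 1
Block 7 (1111110): 6 ones → 1
Block 8 (1001000): 2 ones → 0
Block 9 (0101111): 5 ones → 1
Block 10 (0001001): 2 ones → 0
Block 11 (0000010): 1 one → 0
Block 12 (1010100): 3 ones → 0

000111101000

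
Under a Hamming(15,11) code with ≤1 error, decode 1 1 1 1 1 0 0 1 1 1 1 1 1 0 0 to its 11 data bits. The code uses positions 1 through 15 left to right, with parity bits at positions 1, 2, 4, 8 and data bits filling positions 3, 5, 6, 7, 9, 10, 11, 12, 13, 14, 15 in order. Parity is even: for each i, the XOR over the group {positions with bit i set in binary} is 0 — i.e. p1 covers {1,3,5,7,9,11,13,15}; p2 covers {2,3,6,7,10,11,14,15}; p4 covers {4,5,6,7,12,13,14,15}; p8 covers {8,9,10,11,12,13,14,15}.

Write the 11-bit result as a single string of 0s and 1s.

11001111100

s1 (pos 1,3,5,7,9,11,13,15): 1⊕1⊕1⊕0⊕1⊕1⊕1⊕0 = 0
s2 (pos 2,3,6,7,10,11,14,15): 1⊕1⊕0⊕0⊕1⊕1⊕0⊕0 = 0
s4 (pos 4,5,6,7,12,13,14,15): 1⊕1⊕0⊕0⊕1⊕1⊕0⊕0 = 0
s8 (pos 8,9,10,11,12,13,14,15): 1⊕1⊕1⊕1⊕1⊕1⊕0⊕0 = 0
Syndrome s8…s1 = 0000 → no error.
Read data bits from positions 3,5,6,7,9,10,11,12,13,14,15: 11001111100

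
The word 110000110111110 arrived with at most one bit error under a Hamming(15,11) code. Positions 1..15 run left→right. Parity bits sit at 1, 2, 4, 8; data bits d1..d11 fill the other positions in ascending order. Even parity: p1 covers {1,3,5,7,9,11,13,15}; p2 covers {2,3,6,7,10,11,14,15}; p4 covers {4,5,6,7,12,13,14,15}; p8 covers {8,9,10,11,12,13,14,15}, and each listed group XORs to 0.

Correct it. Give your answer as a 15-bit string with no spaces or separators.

100000110111110

s1 (pos 1,3,5,7,9,11,13,15): 1⊕0⊕0⊕1⊕0⊕1⊕1⊕0 = 0
s2 (pos 2,3,6,7,10,11,14,15): 1⊕0⊕0⊕1⊕1⊕1⊕1⊕0 = 1
s4 (pos 4,5,6,7,12,13,14,15): 0⊕0⊕0⊕1⊕1⊕1⊕1⊕0 = 0
s8 (pos 8,9,10,11,12,13,14,15): 1⊕0⊕1⊕1⊕1⊕1⊕1⊕0 = 0
Syndrome s8…s1 = 0010 → error at position 2.
Flip position 2: 110000110111110 → 100000110111110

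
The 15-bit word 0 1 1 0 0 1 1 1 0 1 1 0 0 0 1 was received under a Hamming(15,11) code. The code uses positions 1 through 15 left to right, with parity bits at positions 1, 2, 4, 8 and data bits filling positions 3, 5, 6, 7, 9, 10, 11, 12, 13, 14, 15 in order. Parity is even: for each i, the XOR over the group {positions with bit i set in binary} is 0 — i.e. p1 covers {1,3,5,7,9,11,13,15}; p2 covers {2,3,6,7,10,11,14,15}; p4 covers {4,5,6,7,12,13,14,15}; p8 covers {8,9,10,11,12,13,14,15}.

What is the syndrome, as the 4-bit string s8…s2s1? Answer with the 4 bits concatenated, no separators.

s1 (pos 1,3,5,7,9,11,13,15): 0⊕1⊕0⊕1⊕0⊕1⊕0⊕1 = 0
s2 (pos 2,3,6,7,10,11,14,15): 1⊕1⊕1⊕1⊕1⊕1⊕0⊕1 = 1
s4 (pos 4,5,6,7,12,13,14,15): 0⊕0⊕1⊕1⊕0⊕0⊕0⊕1 = 1
s8 (pos 8,9,10,11,12,13,14,15): 1⊕0⊕1⊕1⊕0⊕0⊕0⊕1 = 0
Syndrome s8…s1 = 0110 → error at position 6.

0110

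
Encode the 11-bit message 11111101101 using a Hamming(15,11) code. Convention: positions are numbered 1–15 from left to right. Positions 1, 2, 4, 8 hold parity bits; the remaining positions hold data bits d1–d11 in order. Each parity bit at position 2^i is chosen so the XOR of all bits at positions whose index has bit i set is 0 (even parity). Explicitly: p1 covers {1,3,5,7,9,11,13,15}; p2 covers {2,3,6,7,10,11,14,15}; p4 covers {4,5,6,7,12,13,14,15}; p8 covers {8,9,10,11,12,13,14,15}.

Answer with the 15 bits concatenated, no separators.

011011111101101

Place data at non-parity positions: p1 p2 1 p4 1 1 1 p8 1 1 0 1 1 0 1
p1 (pos 1,3,5,7,9,11,13,15): XOR of data positions = 1⊕1⊕1⊕1⊕0⊕1⊕1 = 0
p2 (pos 2,3,6,7,10,11,14,15): XOR of data positions = 1⊕1⊕1⊕1⊕0⊕0⊕1 = 1
p4 (pos 4,5,6,7,12,13,14,15): XOR of data positions = 1⊕1⊕1⊕1⊕1⊕0⊕1 = 0
p8 (pos 8,9,10,11,12,13,14,15): XOR of data positions = 1⊕1⊕0⊕1⊕1⊕0⊕1 = 1
Codeword: 011011111101101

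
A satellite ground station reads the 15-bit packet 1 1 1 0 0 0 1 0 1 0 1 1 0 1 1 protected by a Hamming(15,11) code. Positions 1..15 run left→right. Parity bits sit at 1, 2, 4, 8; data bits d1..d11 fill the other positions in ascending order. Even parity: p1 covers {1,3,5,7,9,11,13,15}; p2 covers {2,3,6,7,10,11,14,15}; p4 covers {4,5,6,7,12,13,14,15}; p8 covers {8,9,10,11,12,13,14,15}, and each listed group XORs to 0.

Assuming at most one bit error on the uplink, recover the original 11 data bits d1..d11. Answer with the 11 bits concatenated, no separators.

s1 (pos 1,3,5,7,9,11,13,15): 1⊕1⊕0⊕1⊕1⊕1⊕0⊕1 = 0
s2 (pos 2,3,6,7,10,11,14,15): 1⊕1⊕0⊕1⊕0⊕1⊕1⊕1 = 0
s4 (pos 4,5,6,7,12,13,14,15): 0⊕0⊕0⊕1⊕1⊕0⊕1⊕1 = 0
s8 (pos 8,9,10,11,12,13,14,15): 0⊕1⊕0⊕1⊕1⊕0⊕1⊕1 = 1
Syndrome s8…s1 = 1000 → error at position 8.
Flip position 8: 111000101011011 → 111000111011011
Read data bits from positions 3,5,6,7,9,10,11,12,13,14,15: 10011011011

10011011011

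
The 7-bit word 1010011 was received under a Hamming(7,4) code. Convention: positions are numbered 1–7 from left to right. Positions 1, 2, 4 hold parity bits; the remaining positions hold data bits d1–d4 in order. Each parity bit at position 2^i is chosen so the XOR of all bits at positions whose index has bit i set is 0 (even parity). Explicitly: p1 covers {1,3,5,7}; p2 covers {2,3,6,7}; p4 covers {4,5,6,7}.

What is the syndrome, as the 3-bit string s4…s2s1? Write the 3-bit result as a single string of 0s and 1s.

s1 (pos 1,3,5,7): 1⊕1⊕0⊕1 = 1
s2 (pos 2,3,6,7): 0⊕1⊕1⊕1 = 1
s4 (pos 4,5,6,7): 0⊕0⊕1⊕1 = 0
Syndrome s4…s1 = 011 → error at position 3.

011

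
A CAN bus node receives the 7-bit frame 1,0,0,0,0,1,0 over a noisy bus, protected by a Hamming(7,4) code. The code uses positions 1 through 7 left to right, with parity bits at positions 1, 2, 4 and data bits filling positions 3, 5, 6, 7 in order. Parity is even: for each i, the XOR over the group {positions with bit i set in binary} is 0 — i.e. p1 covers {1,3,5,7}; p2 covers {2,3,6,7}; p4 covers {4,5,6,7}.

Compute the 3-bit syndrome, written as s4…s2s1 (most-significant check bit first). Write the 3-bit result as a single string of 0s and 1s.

s1 (pos 1,3,5,7): 1⊕0⊕0⊕0 = 1
s2 (pos 2,3,6,7): 0⊕0⊕1⊕0 = 1
s4 (pos 4,5,6,7): 0⊕0⊕1⊕0 = 1
Syndrome s4…s1 = 111 → error at position 7.

111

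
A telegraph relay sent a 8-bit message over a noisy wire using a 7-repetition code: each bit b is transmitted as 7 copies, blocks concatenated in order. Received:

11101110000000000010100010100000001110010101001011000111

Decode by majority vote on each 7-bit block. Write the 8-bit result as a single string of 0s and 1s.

10000101

Block 1 (1110111): 6 ones → 1
Block 2 (0000000): 0 ones → 0
Block 3 (0000101): 2 ones → 0
Block 4 (0001010): 2 ones → 0
Block 5 (0000001): 1 one → 0
Block 6 (1100101): 4 ones → 1
Block 7 (0100101): 3 ones → 0
Block 8 (1000111): 4 ones → 1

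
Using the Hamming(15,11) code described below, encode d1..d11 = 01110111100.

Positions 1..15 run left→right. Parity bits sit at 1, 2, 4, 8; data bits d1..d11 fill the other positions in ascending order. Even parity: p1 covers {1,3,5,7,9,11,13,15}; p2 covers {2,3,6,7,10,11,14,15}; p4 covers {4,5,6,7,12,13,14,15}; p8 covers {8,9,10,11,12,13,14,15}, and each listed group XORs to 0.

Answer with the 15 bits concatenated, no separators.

Place data at non-parity positions: p1 p2 0 p4 1 1 1 p8 0 1 1 1 1 0 0
p1 (pos 1,3,5,7,9,11,13,15): XOR of data positions = 0⊕1⊕1⊕0⊕1⊕1⊕0 = 0
p2 (pos 2,3,6,7,10,11,14,15): XOR of data positions = 0⊕1⊕1⊕1⊕1⊕0⊕0 = 0
p4 (pos 4,5,6,7,12,13,14,15): XOR of data positions = 1⊕1⊕1⊕1⊕1⊕0⊕0 = 1
p8 (pos 8,9,10,11,12,13,14,15): XOR of data positions = 0⊕1⊕1⊕1⊕1⊕0⊕0 = 0
Codeword: 000111100111100

000111100111100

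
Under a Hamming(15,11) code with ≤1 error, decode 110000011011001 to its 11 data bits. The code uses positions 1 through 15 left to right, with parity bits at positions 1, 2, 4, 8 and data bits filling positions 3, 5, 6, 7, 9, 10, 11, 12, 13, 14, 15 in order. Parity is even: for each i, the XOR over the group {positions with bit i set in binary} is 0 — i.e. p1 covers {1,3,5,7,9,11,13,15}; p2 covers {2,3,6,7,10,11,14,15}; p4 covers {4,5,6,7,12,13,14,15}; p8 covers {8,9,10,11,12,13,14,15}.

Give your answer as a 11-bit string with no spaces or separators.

00001111001

s1 (pos 1,3,5,7,9,11,13,15): 1⊕0⊕0⊕0⊕1⊕1⊕0⊕1 = 0
s2 (pos 2,3,6,7,10,11,14,15): 1⊕0⊕0⊕0⊕0⊕1⊕0⊕1 = 1
s4 (pos 4,5,6,7,12,13,14,15): 0⊕0⊕0⊕0⊕1⊕0⊕0⊕1 = 0
s8 (pos 8,9,10,11,12,13,14,15): 1⊕1⊕0⊕1⊕1⊕0⊕0⊕1 = 1
Syndrome s8…s1 = 1010 → error at position 10.
Flip position 10: 110000011011001 → 110000011111001
Read data bits from positions 3,5,6,7,9,10,11,12,13,14,15: 00001111001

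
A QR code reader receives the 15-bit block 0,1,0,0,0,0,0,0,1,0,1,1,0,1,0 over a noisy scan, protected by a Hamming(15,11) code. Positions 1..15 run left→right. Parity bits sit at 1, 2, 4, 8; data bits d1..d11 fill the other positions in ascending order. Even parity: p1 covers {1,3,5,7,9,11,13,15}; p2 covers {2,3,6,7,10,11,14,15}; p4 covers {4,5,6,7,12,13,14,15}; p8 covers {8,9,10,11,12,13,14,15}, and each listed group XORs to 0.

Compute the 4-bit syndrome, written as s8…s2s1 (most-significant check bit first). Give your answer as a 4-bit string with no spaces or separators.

s1 (pos 1,3,5,7,9,11,13,15): 0⊕0⊕0⊕0⊕1⊕1⊕0⊕0 = 0
s2 (pos 2,3,6,7,10,11,14,15): 1⊕0⊕0⊕0⊕0⊕1⊕1⊕0 = 1
s4 (pos 4,5,6,7,12,13,14,15): 0⊕0⊕0⊕0⊕1⊕0⊕1⊕0 = 0
s8 (pos 8,9,10,11,12,13,14,15): 0⊕1⊕0⊕1⊕1⊕0⊕1⊕0 = 0
Syndrome s8…s1 = 0010 → error at position 2.

0010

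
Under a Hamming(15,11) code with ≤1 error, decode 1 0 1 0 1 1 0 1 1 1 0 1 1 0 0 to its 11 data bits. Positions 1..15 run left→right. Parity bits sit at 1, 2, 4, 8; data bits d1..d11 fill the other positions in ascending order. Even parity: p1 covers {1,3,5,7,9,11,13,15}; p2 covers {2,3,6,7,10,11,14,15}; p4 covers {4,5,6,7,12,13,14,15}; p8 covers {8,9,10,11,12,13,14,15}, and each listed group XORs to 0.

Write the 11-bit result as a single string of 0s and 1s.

11101111100

s1 (pos 1,3,5,7,9,11,13,15): 1⊕1⊕1⊕0⊕1⊕0⊕1⊕0 = 1
s2 (pos 2,3,6,7,10,11,14,15): 0⊕1⊕1⊕0⊕1⊕0⊕0⊕0 = 1
s4 (pos 4,5,6,7,12,13,14,15): 0⊕1⊕1⊕0⊕1⊕1⊕0⊕0 = 0
s8 (pos 8,9,10,11,12,13,14,15): 1⊕1⊕1⊕0⊕1⊕1⊕0⊕0 = 1
Syndrome s8…s1 = 1011 → error at position 11.
Flip position 11: 101011011101100 → 101011011111100
Read data bits from positions 3,5,6,7,9,10,11,12,13,14,15: 11101111100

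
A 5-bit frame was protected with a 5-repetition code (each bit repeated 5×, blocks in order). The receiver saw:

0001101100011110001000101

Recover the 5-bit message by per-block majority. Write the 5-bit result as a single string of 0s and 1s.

00100

Block 1 (00011): 2 ones → 0
Block 2 (01100): 2 ones → 0
Block 3 (01111): 4 ones → 1
Block 4 (00010): 1 one → 0
Block 5 (00101): 2 ones → 0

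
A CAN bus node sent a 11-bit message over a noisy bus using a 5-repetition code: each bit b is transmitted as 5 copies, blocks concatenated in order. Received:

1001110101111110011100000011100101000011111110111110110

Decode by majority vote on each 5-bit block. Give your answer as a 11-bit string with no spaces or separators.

Block 1 (10011): 3 ones → 1
Block 2 (10101): 3 ones → 1
Block 3 (11111): 5 ones → 1
Block 4 (00111): 3 ones → 1
Block 5 (00000): 0 ones → 0
Block 6 (01110): 3 ones → 1
Block 7 (01010): 2 ones → 0
Block 8 (00011): 2 ones → 0
Block 9 (11111): 5 ones → 1
Block 10 (01111): 4 ones → 1
Block 11 (10110): 3 ones → 1

11110100111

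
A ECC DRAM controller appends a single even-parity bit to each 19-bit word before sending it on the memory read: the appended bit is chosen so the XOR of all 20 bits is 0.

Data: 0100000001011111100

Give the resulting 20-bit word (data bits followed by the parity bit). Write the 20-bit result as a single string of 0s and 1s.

XOR of the 19 data bits: 0⊕1⊕0⊕0⊕0⊕0⊕0⊕0⊕0⊕1⊕0⊕1⊕1⊕1⊕1⊕1⊕1⊕0⊕0 = 0
Parity bit = 0 (so all 20 bits XOR to 0).

01000000010111111000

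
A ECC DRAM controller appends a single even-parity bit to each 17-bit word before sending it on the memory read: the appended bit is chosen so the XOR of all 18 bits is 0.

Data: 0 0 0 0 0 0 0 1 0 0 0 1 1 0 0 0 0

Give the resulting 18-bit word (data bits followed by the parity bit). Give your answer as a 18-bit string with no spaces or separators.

XOR of the 17 data bits: 0⊕0⊕0⊕0⊕0⊕0⊕0⊕1⊕0⊕0⊕0⊕1⊕1⊕0⊕0⊕0⊕0 = 1
Parity bit = 1 (so all 18 bits XOR to 0).

000000010001100001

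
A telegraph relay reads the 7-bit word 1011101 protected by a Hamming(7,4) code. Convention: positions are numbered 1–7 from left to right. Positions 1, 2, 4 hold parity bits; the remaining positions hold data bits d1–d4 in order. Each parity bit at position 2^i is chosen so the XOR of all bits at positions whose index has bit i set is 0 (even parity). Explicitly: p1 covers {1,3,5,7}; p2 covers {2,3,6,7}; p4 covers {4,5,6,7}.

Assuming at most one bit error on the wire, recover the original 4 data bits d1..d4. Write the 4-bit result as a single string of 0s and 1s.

1101

s1 (pos 1,3,5,7): 1⊕1⊕1⊕1 = 0
s2 (pos 2,3,6,7): 0⊕1⊕0⊕1 = 0
s4 (pos 4,5,6,7): 1⊕1⊕0⊕1 = 1
Syndrome s4…s1 = 100 → error at position 4.
Flip position 4: 1011101 → 1010101
Read data bits from positions 3,5,6,7: 1101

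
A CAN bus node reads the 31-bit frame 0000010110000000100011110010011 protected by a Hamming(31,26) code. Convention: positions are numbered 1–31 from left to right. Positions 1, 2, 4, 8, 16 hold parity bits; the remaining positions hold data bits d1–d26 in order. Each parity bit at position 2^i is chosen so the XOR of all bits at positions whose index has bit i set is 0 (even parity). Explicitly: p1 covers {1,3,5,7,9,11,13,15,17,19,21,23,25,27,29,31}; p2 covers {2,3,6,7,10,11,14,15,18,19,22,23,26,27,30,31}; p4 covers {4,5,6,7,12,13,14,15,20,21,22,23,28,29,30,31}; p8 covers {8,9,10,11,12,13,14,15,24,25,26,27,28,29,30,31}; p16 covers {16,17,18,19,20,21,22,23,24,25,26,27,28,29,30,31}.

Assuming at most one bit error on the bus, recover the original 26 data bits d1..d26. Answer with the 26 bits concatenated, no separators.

s1 (pos 1,3,5,7,9,11,13,15,17,19,21,23,25,27,29,31): 0⊕0⊕0⊕0⊕1⊕0⊕0⊕0⊕1⊕0⊕1⊕1⊕0⊕1⊕0⊕1 = 0
s2 (pos 2,3,6,7,10,11,14,15,18,19,22,23,26,27,30,31): 0⊕0⊕1⊕0⊕0⊕0⊕0⊕0⊕0⊕0⊕1⊕1⊕0⊕1⊕1⊕1 = 0
s4 (pos 4,5,6,7,12,13,14,15,20,21,22,23,28,29,30,31): 0⊕0⊕1⊕0⊕0⊕0⊕0⊕0⊕0⊕1⊕1⊕1⊕0⊕0⊕1⊕1 = 0
s8 (pos 8,9,10,11,12,13,14,15,24,25,26,27,28,29,30,31): 1⊕1⊕0⊕0⊕0⊕0⊕0⊕0⊕1⊕0⊕0⊕1⊕0⊕0⊕1⊕1 = 0
s16 (pos 16,17,18,19,20,21,22,23,24,25,26,27,28,29,30,31): 0⊕1⊕0⊕0⊕0⊕1⊕1⊕1⊕1⊕0⊕0⊕1⊕0⊕0⊕1⊕1 = 0
Syndrome s16…s1 = 00000 → no error.
Read data bits from positions 3,5,6,7,9,10,11,12,13,14,15,17,18,19,20,21,22,23,24,25,26,27,28,29,30,31: 00101000000100011110010011

00101000000100011110010011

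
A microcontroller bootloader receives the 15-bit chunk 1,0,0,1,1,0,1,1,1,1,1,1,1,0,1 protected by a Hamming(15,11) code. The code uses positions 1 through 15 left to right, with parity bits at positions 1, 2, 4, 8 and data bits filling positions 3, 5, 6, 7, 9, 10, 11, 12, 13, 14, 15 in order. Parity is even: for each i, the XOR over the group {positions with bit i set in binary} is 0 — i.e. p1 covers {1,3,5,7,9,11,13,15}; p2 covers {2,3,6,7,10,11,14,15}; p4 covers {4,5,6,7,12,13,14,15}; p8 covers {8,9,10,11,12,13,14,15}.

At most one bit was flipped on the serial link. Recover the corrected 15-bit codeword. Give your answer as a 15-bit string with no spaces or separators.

s1 (pos 1,3,5,7,9,11,13,15): 1⊕0⊕1⊕1⊕1⊕1⊕1⊕1 = 1
s2 (pos 2,3,6,7,10,11,14,15): 0⊕0⊕0⊕1⊕1⊕1⊕0⊕1 = 0
s4 (pos 4,5,6,7,12,13,14,15): 1⊕1⊕0⊕1⊕1⊕1⊕0⊕1 = 0
s8 (pos 8,9,10,11,12,13,14,15): 1⊕1⊕1⊕1⊕1⊕1⊕0⊕1 = 1
Syndrome s8…s1 = 1001 → error at position 9.
Flip position 9: 100110111111101 → 100110110111101

100110110111101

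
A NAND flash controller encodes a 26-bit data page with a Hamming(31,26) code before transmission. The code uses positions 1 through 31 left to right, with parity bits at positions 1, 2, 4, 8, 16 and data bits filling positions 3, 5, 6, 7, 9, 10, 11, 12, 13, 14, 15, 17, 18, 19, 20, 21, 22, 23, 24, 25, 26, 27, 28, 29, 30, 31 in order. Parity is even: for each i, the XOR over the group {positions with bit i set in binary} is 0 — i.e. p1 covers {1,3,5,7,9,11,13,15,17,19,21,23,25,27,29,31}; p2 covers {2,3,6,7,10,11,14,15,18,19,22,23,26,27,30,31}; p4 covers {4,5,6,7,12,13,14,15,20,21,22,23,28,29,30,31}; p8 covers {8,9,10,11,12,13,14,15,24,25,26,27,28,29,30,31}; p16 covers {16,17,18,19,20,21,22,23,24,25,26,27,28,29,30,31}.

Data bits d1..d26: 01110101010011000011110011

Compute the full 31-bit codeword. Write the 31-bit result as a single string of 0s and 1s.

0001111101010100011000011110011

Place data at non-parity positions: p1 p2 0 p4 1 1 1 p8 0 1 0 1 0 1 0 p16 0 1 1 0 0 0 0 1 1 1 1 0 0 1 1
p1 (pos 1,3,5,7,9,11,13,15,17,19,21,23,25,27,29,31): XOR of data positions = 0⊕1⊕1⊕0⊕0⊕0⊕0⊕0⊕1⊕0⊕0⊕1⊕1⊕0⊕1 = 0
p2 (pos 2,3,6,7,10,11,14,15,18,19,22,23,26,27,30,31): XOR of data positions = 0⊕1⊕1⊕1⊕0⊕1⊕0⊕1⊕1⊕0⊕0⊕1⊕1⊕1⊕1 = 0
p4 (pos 4,5,6,7,12,13,14,15,20,21,22,23,28,29,30,31): XOR of data positions = 1⊕1⊕1⊕1⊕0⊕1⊕0⊕0⊕0⊕0⊕0⊕0⊕0⊕1⊕1 = 1
p8 (pos 8,9,10,11,12,13,14,15,24,25,26,27,28,29,30,31): XOR of data positions = 0⊕1⊕0⊕1⊕0⊕1⊕0⊕1⊕1⊕1⊕1⊕0⊕0⊕1⊕1 = 1
p16 (pos 16,17,18,19,20,21,22,23,24,25,26,27,28,29,30,31): XOR of data positions = 0⊕1⊕1⊕0⊕0⊕0⊕0⊕1⊕1⊕1⊕1⊕0⊕0⊕1⊕1 = 0
Codeword: 0001111101010100011000011110011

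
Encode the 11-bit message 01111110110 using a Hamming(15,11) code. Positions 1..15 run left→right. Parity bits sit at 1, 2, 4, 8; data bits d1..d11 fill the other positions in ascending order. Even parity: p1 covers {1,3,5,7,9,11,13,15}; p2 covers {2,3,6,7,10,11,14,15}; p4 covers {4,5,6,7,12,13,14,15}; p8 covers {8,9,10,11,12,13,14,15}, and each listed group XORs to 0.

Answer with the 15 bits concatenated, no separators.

Place data at non-parity positions: p1 p2 0 p4 1 1 1 p8 1 1 1 0 1 1 0
p1 (pos 1,3,5,7,9,11,13,15): XOR of data positions = 0⊕1⊕1⊕1⊕1⊕1⊕0 = 1
p2 (pos 2,3,6,7,10,11,14,15): XOR of data positions = 0⊕1⊕1⊕1⊕1⊕1⊕0 = 1
p4 (pos 4,5,6,7,12,13,14,15): XOR of data positions = 1⊕1⊕1⊕0⊕1⊕1⊕0 = 1
p8 (pos 8,9,10,11,12,13,14,15): XOR of data positions = 1⊕1⊕1⊕0⊕1⊕1⊕0 = 1
Codeword: 110111111110110

110111111110110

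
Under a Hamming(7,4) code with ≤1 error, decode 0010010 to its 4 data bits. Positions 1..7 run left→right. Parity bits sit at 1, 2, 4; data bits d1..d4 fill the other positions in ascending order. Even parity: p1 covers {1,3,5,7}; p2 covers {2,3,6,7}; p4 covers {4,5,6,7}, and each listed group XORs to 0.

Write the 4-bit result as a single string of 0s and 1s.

1110

s1 (pos 1,3,5,7): 0⊕1⊕0⊕0 = 1
s2 (pos 2,3,6,7): 0⊕1⊕1⊕0 = 0
s4 (pos 4,5,6,7): 0⊕0⊕1⊕0 = 1
Syndrome s4…s1 = 101 → error at position 5.
Flip position 5: 0010010 → 0010110
Read data bits from positions 3,5,6,7: 1110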